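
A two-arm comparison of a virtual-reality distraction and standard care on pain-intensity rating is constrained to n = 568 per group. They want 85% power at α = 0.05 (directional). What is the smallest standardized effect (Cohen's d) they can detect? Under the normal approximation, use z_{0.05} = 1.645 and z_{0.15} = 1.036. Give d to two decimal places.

For two independent groups of n = 568 each: d_min = (z_{α} + z_β)·√(2/n).
z-sum = 1.645 + 1.036 = 2.681.
d_min = 2.681 × √(2/568) = 2.681 × 0.0593 = 0.159.

d_min ≈ 0.16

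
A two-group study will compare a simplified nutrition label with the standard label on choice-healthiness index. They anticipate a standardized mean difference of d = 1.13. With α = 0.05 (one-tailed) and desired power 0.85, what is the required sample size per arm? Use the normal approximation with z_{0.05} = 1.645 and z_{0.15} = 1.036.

n = 12 per group

For two independent groups with equal n: n = 2·((z_{α} + z_β) / d)².
z_{α} + z_β = 1.645 + 1.036 = 2.681.
n = 2 × (2.681 / 1.13)² = 2 × 2.373² = 2 × 5.63 = 11.3.
Round up to the next whole participant.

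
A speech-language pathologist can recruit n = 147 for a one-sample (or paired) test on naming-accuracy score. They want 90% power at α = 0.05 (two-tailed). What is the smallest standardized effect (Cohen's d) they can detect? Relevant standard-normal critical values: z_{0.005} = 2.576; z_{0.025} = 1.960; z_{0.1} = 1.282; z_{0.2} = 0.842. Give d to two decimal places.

d_min ≈ 0.27

For a single sample (or paired design) of n = 147: d_min = (z_{α/2} + z_β)/√n.
z-sum = 1.960 + 1.282 = 3.242.
d_min = 3.242 / √147 = 3.242 / 12.124 = 0.267.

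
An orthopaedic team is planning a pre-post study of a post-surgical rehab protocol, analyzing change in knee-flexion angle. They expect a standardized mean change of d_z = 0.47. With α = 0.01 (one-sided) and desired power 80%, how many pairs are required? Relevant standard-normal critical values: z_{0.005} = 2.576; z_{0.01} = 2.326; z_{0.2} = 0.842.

For a paired (one-sample on differences) test: n = ((z_{α} + z_β) / d)².
z_{α} + z_β = 2.326 + 0.842 = 3.168.
n = (3.168 / 0.47)² = 6.740² = 45.43.
Round up.

n = 46 pairs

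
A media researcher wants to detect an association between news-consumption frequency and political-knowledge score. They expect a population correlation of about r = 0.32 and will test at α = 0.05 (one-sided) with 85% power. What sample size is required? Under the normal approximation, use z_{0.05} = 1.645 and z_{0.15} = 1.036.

n = 69

Fisher's z: C = ½·ln((1+r)/(1−r)) = ½·ln(1.9412) = 0.3316.
n = ((z_{α} + z_β)/C)² + 3.
(1.645 + 1.036) / 0.3316 = 2.681 / 0.3316 = 8.085.
n = 8.085² + 3 = 65.37 + 3 = 68.4.
Round up.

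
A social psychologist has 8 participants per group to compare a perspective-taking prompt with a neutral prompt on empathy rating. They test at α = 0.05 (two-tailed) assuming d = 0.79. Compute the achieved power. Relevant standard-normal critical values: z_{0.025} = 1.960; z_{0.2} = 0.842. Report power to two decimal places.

power ≈ 0.35

For two equal groups, power = Φ(d·√(n/2) − z_{α/2}).
d·√(n/2) = 0.79 × √(8/2) = 0.79 × 2.000 = 1.580.
z_β = 1.580 − 1.960 = -0.380.
Power = Φ(-0.380) = 0.352.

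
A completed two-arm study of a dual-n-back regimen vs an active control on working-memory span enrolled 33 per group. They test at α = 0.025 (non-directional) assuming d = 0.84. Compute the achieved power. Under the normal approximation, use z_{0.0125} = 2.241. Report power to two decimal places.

For two equal groups, power = Φ(d·√(n/2) − z_{α/2}).
d·√(n/2) = 0.84 × √(33/2) = 0.84 × 4.062 = 3.412.
z_β = 3.412 − 2.241 = 1.171.
Power = Φ(1.171) = 0.879.

power ≈ 0.88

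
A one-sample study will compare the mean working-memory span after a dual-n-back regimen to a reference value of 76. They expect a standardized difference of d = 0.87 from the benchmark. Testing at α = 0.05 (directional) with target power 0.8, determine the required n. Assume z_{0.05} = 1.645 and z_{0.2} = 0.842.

For a one-sample test: n = ((z_{α} + z_β) / d)².
z_{α} + z_β = 1.645 + 0.842 = 2.487.
n = (2.487 / 0.87)² = 2.859² = 8.17.
Round up.

n = 9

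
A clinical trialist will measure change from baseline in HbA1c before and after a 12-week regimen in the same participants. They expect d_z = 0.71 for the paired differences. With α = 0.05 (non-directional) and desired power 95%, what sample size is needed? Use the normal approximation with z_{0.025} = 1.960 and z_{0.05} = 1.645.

n = 26 pairs

For a paired (one-sample on differences) test: n = ((z_{α/2} + z_β) / d)².
z_{α/2} + z_β = 1.960 + 1.645 = 3.605.
n = (3.605 / 0.71)² = 5.077² = 25.78.
Round up.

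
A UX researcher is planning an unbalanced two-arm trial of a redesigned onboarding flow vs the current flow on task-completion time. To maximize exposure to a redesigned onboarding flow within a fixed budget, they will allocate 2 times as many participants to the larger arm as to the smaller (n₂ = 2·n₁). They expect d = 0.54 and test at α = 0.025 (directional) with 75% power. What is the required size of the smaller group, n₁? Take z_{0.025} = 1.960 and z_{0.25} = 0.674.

With allocation ratio k = n₂/n₁ = 2, Var(x̄₁−x̄₂) = σ²(1/n₁ + 1/(k·n₁)) = σ²·(k+1)/(k·n₁).
So n₁ = (1 + 1/k)·((z_{α} + z_β)/d)² = 1.500 × (2.634/0.54)².
n₁ = 1.500 × 23.79 = 35.7.
Round up: n₁ = 36, giving n₂ = 2 × 36 = 72.

n₁ = 36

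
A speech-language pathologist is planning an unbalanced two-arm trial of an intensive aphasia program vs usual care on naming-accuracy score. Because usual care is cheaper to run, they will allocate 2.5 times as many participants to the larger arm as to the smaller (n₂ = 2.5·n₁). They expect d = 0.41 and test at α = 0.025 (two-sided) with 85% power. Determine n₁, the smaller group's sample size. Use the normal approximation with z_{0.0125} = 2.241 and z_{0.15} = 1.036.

n₁ = 90

With allocation ratio k = n₂/n₁ = 2.5, Var(x̄₁−x̄₂) = σ²(1/n₁ + 1/(k·n₁)) = σ²·(k+1)/(k·n₁).
So n₁ = (1 + 1/k)·((z_{α/2} + z_β)/d)² = 1.400 × (3.277/0.41)².
n₁ = 1.400 × 63.88 = 89.4.
Round up: n₁ = 90, giving n₂ = 2.5 × 90 = 225.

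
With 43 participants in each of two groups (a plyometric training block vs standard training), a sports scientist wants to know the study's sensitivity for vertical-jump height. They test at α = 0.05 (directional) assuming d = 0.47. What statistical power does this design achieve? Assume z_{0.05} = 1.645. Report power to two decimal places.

power ≈ 0.70

For two equal groups, power = Φ(d·√(n/2) − z_{α}).
d·√(n/2) = 0.47 × √(43/2) = 0.47 × 4.637 = 2.179.
z_β = 2.179 − 1.645 = 0.534.
Power = Φ(0.534) = 0.703.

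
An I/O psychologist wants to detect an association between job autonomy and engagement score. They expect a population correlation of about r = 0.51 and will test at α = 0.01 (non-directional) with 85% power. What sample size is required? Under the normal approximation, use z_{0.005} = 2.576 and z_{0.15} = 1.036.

n = 45

Fisher's z: C = ½·ln((1+r)/(1−r)) = ½·ln(3.0816) = 0.5627.
n = ((z_{α/2} + z_β)/C)² + 3.
(2.576 + 1.036) / 0.5627 = 3.612 / 0.5627 = 6.419.
n = 6.419² + 3 = 41.20 + 3 = 44.2.
Round up.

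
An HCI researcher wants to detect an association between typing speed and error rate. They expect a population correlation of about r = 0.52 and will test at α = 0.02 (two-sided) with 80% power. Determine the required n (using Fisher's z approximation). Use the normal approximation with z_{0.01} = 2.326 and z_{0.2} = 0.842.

n = 34

Fisher's z: C = ½·ln((1+r)/(1−r)) = ½·ln(3.1667) = 0.5763.
n = ((z_{α/2} + z_β)/C)² + 3.
(2.326 + 0.842) / 0.5763 = 3.168 / 0.5763 = 5.497.
n = 5.497² + 3 = 30.22 + 3 = 33.2.
Round up.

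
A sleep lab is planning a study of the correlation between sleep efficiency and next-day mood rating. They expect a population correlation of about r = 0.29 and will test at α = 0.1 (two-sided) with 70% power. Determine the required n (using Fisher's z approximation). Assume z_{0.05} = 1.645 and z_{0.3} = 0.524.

n = 56

Fisher's z: C = ½·ln((1+r)/(1−r)) = ½·ln(1.8169) = 0.2986.
n = ((z_{α/2} + z_β)/C)² + 3.
(1.645 + 0.524) / 0.2986 = 2.169 / 0.2986 = 7.264.
n = 7.264² + 3 = 52.76 + 3 = 55.8.
Round up.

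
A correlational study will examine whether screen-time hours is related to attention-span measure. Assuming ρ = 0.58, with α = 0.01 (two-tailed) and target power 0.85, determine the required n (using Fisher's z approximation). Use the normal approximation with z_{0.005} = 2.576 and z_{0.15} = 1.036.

n = 33

Fisher's z: C = ½·ln((1+r)/(1−r)) = ½·ln(3.7619) = 0.6625.
n = ((z_{α/2} + z_β)/C)² + 3.
(2.576 + 1.036) / 0.6625 = 3.612 / 0.6625 = 5.452.
n = 5.452² + 3 = 29.73 + 3 = 32.7.
Round up.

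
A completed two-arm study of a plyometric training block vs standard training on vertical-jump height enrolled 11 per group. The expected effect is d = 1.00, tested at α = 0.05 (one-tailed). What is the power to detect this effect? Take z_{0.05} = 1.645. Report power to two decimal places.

For two equal groups, power = Φ(d·√(n/2) − z_{α}).
d·√(n/2) = 1.00 × √(11/2) = 1.00 × 2.345 = 2.345.
z_β = 2.345 − 1.645 = 0.700.
Power = Φ(0.700) = 0.758.

power ≈ 0.76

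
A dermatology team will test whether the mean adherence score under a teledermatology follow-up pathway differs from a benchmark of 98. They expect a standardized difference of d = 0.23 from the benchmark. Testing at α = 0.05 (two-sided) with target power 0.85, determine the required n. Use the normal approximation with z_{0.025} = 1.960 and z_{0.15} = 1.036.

n = 170

For a one-sample test: n = ((z_{α/2} + z_β) / d)².
z_{α/2} + z_β = 1.960 + 1.036 = 2.996.
n = (2.996 / 0.23)² = 13.026² = 169.68.
Round up.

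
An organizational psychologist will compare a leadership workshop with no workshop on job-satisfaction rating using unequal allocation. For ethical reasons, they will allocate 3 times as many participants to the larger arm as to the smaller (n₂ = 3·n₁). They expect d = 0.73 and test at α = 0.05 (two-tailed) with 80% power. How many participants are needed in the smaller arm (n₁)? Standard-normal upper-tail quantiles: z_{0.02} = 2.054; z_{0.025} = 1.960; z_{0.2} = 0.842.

With allocation ratio k = n₂/n₁ = 3, Var(x̄₁−x̄₂) = σ²(1/n₁ + 1/(k·n₁)) = σ²·(k+1)/(k·n₁).
So n₁ = (1 + 1/k)·((z_{α/2} + z_β)/d)² = 1.333 × (2.802/0.73)².
n₁ = 1.333 × 14.73 = 19.6.
Round up: n₁ = 20, giving n₂ = 3 × 20 = 60.

n₁ = 20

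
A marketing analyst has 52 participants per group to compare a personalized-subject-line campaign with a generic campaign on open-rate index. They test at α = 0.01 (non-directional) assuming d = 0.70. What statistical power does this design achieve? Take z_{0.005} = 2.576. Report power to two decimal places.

power ≈ 0.84

For two equal groups, power = Φ(d·√(n/2) − z_{α/2}).
d·√(n/2) = 0.70 × √(52/2) = 0.70 × 5.099 = 3.569.
z_β = 3.569 − 2.576 = 0.993.
Power = Φ(0.993) = 0.840.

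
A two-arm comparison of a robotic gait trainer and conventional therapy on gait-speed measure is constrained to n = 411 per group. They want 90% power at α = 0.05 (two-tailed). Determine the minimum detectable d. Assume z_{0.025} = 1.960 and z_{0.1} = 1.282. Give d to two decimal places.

For two independent groups of n = 411 each: d_min = (z_{α/2} + z_β)·√(2/n).
z-sum = 1.960 + 1.282 = 3.242.
d_min = 3.242 × √(2/411) = 3.242 × 0.0698 = 0.226.

d_min ≈ 0.23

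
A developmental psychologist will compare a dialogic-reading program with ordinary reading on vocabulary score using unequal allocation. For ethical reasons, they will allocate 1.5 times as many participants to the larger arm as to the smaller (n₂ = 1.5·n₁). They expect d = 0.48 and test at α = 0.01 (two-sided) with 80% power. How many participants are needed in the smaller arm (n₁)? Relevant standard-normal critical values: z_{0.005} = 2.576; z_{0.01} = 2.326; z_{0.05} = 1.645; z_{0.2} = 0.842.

n₁ = 85

With allocation ratio k = n₂/n₁ = 1.5, Var(x̄₁−x̄₂) = σ²(1/n₁ + 1/(k·n₁)) = σ²·(k+1)/(k·n₁).
So n₁ = (1 + 1/k)·((z_{α/2} + z_β)/d)² = 1.667 × (3.418/0.48)².
n₁ = 1.667 × 50.71 = 84.5.
Round up: n₁ = 85, giving n₂ = ⌈1.5 × 85⌉ = ⌈127.5⌉ = 128.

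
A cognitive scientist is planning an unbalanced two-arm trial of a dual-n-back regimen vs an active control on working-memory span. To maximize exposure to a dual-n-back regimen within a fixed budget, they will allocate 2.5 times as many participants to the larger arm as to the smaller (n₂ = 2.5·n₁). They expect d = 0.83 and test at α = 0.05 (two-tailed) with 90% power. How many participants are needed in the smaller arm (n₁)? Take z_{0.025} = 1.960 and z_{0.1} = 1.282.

With allocation ratio k = n₂/n₁ = 2.5, Var(x̄₁−x̄₂) = σ²(1/n₁ + 1/(k·n₁)) = σ²·(k+1)/(k·n₁).
So n₁ = (1 + 1/k)·((z_{α/2} + z_β)/d)² = 1.400 × (3.242/0.83)².
n₁ = 1.400 × 15.26 = 21.4.
Round up: n₁ = 22, giving n₂ = 2.5 × 22 = 55.

n₁ = 22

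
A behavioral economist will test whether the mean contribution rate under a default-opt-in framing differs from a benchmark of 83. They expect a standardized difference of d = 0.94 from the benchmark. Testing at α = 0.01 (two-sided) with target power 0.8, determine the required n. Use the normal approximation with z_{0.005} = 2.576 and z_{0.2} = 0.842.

For a one-sample test: n = ((z_{α/2} + z_β) / d)².
z_{α/2} + z_β = 2.576 + 0.842 = 3.418.
n = (3.418 / 0.94)² = 3.636² = 13.22.
Round up.

n = 14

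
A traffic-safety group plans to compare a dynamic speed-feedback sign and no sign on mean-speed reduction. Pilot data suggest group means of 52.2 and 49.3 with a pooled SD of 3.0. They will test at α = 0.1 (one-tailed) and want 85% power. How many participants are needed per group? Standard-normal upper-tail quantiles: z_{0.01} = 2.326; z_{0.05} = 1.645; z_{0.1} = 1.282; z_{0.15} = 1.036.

n = 12 per group

Cohen's d = |M₁ − M₂| / SD_pooled = |52.2 − 49.3| / 3.0 = 2.9 / 3.0 = 0.967.
For two independent groups with equal n: n = 2·((z_{α} + z_β) / d)².
z_{α} + z_β = 1.282 + 1.036 = 2.318.
n = 2 × (2.318 / 0.967)² = 2 × 2.397² = 2 × 5.75 = 11.5.
Round up to the next whole participant.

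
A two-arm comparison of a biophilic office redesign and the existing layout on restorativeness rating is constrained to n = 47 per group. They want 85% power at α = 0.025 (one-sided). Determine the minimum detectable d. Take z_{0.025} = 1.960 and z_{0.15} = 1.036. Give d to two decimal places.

For two independent groups of n = 47 each: d_min = (z_{α} + z_β)·√(2/n).
z-sum = 1.960 + 1.036 = 2.996.
d_min = 2.996 × √(2/47) = 2.996 × 0.2063 = 0.618.

d_min ≈ 0.62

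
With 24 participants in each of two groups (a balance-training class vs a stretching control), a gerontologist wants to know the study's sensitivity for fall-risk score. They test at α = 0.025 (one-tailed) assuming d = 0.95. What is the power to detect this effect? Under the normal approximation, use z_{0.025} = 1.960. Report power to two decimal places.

For two equal groups, power = Φ(d·√(n/2) − z_{α}).
d·√(n/2) = 0.95 × √(24/2) = 0.95 × 3.464 = 3.291.
z_β = 3.291 − 1.960 = 1.331.
Power = Φ(1.331) = 0.908.

power ≈ 0.91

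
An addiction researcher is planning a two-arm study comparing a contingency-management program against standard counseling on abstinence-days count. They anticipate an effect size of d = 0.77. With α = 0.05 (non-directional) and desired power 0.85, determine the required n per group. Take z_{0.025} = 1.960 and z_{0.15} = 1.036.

n = 31 per group

For two independent groups with equal n: n = 2·((z_{α/2} + z_β) / d)².
z_{α/2} + z_β = 1.960 + 1.036 = 2.996.
n = 2 × (2.996 / 0.77)² = 2 × 3.891² = 2 × 15.14 = 30.3.
Round up to the next whole participant.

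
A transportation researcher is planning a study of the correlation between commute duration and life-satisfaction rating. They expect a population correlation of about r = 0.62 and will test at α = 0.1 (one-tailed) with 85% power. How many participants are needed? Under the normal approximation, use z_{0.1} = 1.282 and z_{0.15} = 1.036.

Fisher's z: C = ½·ln((1+r)/(1−r)) = ½·ln(4.2632) = 0.7250.
n = ((z_{α} + z_β)/C)² + 3.
(1.282 + 1.036) / 0.7250 = 2.318 / 0.7250 = 3.197.
n = 3.197² + 3 = 10.22 + 3 = 13.2.
Round up.

n = 14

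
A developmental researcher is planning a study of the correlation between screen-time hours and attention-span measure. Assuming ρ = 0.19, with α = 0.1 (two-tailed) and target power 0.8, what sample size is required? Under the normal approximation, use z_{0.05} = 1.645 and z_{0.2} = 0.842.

Fisher's z: C = ½·ln((1+r)/(1−r)) = ½·ln(1.4691) = 0.1923.
n = ((z_{α/2} + z_β)/C)² + 3.
(1.645 + 0.842) / 0.1923 = 2.487 / 0.1923 = 12.933.
n = 12.933² + 3 = 167.26 + 3 = 170.3.
Round up.

n = 171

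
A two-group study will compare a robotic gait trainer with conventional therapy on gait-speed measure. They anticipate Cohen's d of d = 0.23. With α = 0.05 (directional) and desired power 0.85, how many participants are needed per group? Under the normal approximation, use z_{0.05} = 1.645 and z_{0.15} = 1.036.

For two independent groups with equal n: n = 2·((z_{α} + z_β) / d)².
z_{α} + z_β = 1.645 + 1.036 = 2.681.
n = 2 × (2.681 / 0.23)² = 2 × 11.657² = 2 × 135.87 = 271.7.
Round up to the next whole participant.

n = 272 per group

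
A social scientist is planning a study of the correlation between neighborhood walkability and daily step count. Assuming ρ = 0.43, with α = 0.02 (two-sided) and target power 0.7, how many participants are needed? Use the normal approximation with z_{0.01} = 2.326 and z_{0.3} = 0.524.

Fisher's z: C = ½·ln((1+r)/(1−r)) = ½·ln(2.5088) = 0.4599.
n = ((z_{α/2} + z_β)/C)² + 3.
(2.326 + 0.524) / 0.4599 = 2.850 / 0.4599 = 6.197.
n = 6.197² + 3 = 38.40 + 3 = 41.4.
Round up.

n = 42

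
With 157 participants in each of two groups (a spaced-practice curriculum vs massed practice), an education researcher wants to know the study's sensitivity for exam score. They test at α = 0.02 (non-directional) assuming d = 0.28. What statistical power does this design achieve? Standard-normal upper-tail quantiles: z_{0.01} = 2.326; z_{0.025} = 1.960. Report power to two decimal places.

power ≈ 0.56

For two equal groups, power = Φ(d·√(n/2) − z_{α/2}).
d·√(n/2) = 0.28 × √(157/2) = 0.28 × 8.860 = 2.481.
z_β = 2.481 − 2.326 = 0.155.
Power = Φ(0.155) = 0.562.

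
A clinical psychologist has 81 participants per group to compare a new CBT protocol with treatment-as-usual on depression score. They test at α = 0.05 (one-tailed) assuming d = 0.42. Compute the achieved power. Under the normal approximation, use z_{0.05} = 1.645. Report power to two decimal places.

power ≈ 0.85

For two equal groups, power = Φ(d·√(n/2) − z_{α}).
d·√(n/2) = 0.42 × √(81/2) = 0.42 × 6.364 = 2.673.
z_β = 2.673 − 1.645 = 1.028.
Power = Φ(1.028) = 0.848.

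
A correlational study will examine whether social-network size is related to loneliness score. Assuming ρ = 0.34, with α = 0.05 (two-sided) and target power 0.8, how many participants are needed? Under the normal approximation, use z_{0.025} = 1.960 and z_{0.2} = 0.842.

n = 66

Fisher's z: C = ½·ln((1+r)/(1−r)) = ½·ln(2.0303) = 0.3541.
n = ((z_{α/2} + z_β)/C)² + 3.
(1.960 + 0.842) / 0.3541 = 2.802 / 0.3541 = 7.913.
n = 7.913² + 3 = 62.62 + 3 = 65.6.
Round up.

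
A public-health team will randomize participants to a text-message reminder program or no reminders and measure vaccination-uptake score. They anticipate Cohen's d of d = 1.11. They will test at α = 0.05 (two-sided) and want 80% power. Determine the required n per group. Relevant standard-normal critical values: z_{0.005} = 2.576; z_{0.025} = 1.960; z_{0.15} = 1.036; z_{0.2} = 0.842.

n = 13 per group

For two independent groups with equal n: n = 2·((z_{α/2} + z_β) / d)².
z_{α/2} + z_β = 1.960 + 0.842 = 2.802.
n = 2 × (2.802 / 1.11)² = 2 × 2.524² = 2 × 6.37 = 12.7.
Round up to the next whole participant.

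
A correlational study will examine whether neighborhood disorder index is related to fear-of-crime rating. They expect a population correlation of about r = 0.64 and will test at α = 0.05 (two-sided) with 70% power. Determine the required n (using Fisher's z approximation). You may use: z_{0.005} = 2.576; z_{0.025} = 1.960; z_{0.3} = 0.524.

n = 14

Fisher's z: C = ½·ln((1+r)/(1−r)) = ½·ln(4.5556) = 0.7582.
n = ((z_{α/2} + z_β)/C)² + 3.
(1.960 + 0.524) / 0.7582 = 2.484 / 0.7582 = 3.276.
n = 3.276² + 3 = 10.73 + 3 = 13.7.
Round up.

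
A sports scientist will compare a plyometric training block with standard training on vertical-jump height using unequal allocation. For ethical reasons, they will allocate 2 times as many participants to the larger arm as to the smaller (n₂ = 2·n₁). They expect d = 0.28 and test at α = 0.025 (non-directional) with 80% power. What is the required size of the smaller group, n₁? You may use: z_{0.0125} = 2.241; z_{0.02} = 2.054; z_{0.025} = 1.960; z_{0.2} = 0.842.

With allocation ratio k = n₂/n₁ = 2, Var(x̄₁−x̄₂) = σ²(1/n₁ + 1/(k·n₁)) = σ²·(k+1)/(k·n₁).
So n₁ = (1 + 1/k)·((z_{α/2} + z_β)/d)² = 1.500 × (3.083/0.28)².
n₁ = 1.500 × 121.24 = 181.9.
Round up: n₁ = 182, giving n₂ = 2 × 182 = 364.

n₁ = 182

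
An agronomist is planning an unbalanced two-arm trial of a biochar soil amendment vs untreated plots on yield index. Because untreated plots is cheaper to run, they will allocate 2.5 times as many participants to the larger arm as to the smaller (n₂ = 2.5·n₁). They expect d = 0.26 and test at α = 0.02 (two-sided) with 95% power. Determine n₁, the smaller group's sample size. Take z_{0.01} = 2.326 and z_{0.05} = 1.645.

With allocation ratio k = n₂/n₁ = 2.5, Var(x̄₁−x̄₂) = σ²(1/n₁ + 1/(k·n₁)) = σ²·(k+1)/(k·n₁).
So n₁ = (1 + 1/k)·((z_{α/2} + z_β)/d)² = 1.400 × (3.971/0.26)².
n₁ = 1.400 × 233.27 = 326.6.
Round up: n₁ = 327, giving n₂ = ⌈2.5 × 327⌉ = ⌈817.5⌉ = 818.

n₁ = 327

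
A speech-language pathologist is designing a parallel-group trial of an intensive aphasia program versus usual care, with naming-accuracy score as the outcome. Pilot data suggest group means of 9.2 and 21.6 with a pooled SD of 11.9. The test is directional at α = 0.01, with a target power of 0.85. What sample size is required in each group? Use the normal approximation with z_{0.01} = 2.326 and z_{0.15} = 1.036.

n = 21 per group

Cohen's d = |M₁ − M₂| / SD_pooled = |9.2 − 21.6| / 11.9 = 12.4 / 11.9 = 1.042.
For two independent groups with equal n: n = 2·((z_{α} + z_β) / d)².
z_{α} + z_β = 2.326 + 1.036 = 3.362.
n = 2 × (3.362 / 1.042)² = 2 × 3.226² = 2 × 10.41 = 20.8.
Round up to the next whole participant.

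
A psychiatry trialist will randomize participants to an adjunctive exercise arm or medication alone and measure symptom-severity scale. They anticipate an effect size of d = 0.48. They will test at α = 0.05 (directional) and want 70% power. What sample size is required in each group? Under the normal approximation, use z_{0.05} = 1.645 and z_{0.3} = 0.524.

n = 41 per group

For two independent groups with equal n: n = 2·((z_{α} + z_β) / d)².
z_{α} + z_β = 1.645 + 0.524 = 2.169.
n = 2 × (2.169 / 0.48)² = 2 × 4.519² = 2 × 20.42 = 40.8.
Round up to the next whole participant.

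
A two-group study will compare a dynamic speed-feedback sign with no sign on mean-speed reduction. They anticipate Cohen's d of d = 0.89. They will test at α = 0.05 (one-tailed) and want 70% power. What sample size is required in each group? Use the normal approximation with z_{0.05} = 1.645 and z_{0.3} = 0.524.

n = 12 per group

For two independent groups with equal n: n = 2·((z_{α} + z_β) / d)².
z_{α} + z_β = 1.645 + 0.524 = 2.169.
n = 2 × (2.169 / 0.89)² = 2 × 2.437² = 2 × 5.94 = 11.9.
Round up to the next whole participant.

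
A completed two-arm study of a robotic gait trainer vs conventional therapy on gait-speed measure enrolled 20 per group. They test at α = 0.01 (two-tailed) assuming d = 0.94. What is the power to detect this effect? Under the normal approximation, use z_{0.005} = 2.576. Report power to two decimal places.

power ≈ 0.65

For two equal groups, power = Φ(d·√(n/2) − z_{α/2}).
d·√(n/2) = 0.94 × √(20/2) = 0.94 × 3.162 = 2.973.
z_β = 2.973 − 2.576 = 0.397.
Power = Φ(0.397) = 0.654.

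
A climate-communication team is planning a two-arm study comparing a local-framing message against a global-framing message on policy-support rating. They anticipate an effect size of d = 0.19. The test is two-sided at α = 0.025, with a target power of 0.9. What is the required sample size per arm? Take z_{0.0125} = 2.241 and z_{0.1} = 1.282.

n = 688 per group

For two independent groups with equal n: n = 2·((z_{α/2} + z_β) / d)².
z_{α/2} + z_β = 2.241 + 1.282 = 3.523.
n = 2 × (3.523 / 0.19)² = 2 × 18.542² = 2 × 343.81 = 687.6.
Round up to the next whole participant.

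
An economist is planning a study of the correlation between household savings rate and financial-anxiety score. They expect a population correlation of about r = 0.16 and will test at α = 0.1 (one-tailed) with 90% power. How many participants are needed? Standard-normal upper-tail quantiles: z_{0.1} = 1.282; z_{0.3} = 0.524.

n = 256

Fisher's z: C = ½·ln((1+r)/(1−r)) = ½·ln(1.3810) = 0.1614.
n = ((z_{α} + z_β)/C)² + 3.
(1.282 + 1.282) / 0.1614 = 2.564 / 0.1614 = 15.886.
n = 15.886² + 3 = 252.36 + 3 = 255.4.
Round up.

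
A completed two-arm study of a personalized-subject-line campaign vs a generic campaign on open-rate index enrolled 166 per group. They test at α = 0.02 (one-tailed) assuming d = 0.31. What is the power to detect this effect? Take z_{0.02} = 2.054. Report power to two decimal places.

For two equal groups, power = Φ(d·√(n/2) − z_{α}).
d·√(n/2) = 0.31 × √(166/2) = 0.31 × 9.110 = 2.824.
z_β = 2.824 − 2.054 = 0.770.
Power = Φ(0.770) = 0.779.

power ≈ 0.78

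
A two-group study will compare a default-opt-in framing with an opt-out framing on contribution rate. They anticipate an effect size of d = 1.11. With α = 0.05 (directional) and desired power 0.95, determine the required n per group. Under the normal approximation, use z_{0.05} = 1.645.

For two independent groups with equal n: n = 2·((z_{α} + z_β) / d)².
z_{α} + z_β = 1.645 + 1.645 = 3.290.
n = 2 × (3.290 / 1.11)² = 2 × 2.964² = 2 × 8.79 = 17.6.
Round up to the next whole participant.

n = 18 per group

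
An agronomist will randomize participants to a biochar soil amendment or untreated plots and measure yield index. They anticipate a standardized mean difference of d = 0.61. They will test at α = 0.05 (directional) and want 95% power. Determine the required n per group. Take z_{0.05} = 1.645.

n = 59 per group

For two independent groups with equal n: n = 2·((z_{α} + z_β) / d)².
z_{α} + z_β = 1.645 + 1.645 = 3.290.
n = 2 × (3.290 / 0.61)² = 2 × 5.393² = 2 × 29.09 = 58.2.
Round up to the next whole participant.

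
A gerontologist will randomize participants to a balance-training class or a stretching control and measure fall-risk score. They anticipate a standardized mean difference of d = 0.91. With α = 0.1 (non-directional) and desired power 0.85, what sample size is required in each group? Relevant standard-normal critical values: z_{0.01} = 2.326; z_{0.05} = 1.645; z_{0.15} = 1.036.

n = 18 per group

For two independent groups with equal n: n = 2·((z_{α/2} + z_β) / d)².
z_{α/2} + z_β = 1.645 + 1.036 = 2.681.
n = 2 × (2.681 / 0.91)² = 2 × 2.946² = 2 × 8.68 = 17.4.
Round up to the next whole participant.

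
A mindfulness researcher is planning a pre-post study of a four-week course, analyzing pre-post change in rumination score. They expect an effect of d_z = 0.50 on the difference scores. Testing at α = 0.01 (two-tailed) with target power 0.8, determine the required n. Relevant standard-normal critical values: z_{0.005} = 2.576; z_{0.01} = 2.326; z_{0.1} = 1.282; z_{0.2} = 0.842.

n = 47 pairs

For a paired (one-sample on differences) test: n = ((z_{α/2} + z_β) / d)².
z_{α/2} + z_β = 2.576 + 0.842 = 3.418.
n = (3.418 / 0.50)² = 6.836² = 46.73.
Round up.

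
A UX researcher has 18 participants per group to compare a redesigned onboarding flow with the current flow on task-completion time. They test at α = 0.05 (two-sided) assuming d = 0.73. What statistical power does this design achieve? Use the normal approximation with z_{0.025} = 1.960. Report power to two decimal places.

For two equal groups, power = Φ(d·√(n/2) − z_{α/2}).
d·√(n/2) = 0.73 × √(18/2) = 0.73 × 3.000 = 2.190.
z_β = 2.190 − 1.960 = 0.230.
Power = Φ(0.230) = 0.591.

power ≈ 0.59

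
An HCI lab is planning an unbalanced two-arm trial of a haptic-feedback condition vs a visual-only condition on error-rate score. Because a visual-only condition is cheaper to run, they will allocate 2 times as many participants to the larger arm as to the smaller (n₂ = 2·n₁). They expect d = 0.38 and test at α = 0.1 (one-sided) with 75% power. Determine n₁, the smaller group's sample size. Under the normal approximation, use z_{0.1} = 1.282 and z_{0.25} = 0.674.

With allocation ratio k = n₂/n₁ = 2, Var(x̄₁−x̄₂) = σ²(1/n₁ + 1/(k·n₁)) = σ²·(k+1)/(k·n₁).
So n₁ = (1 + 1/k)·((z_{α} + z_β)/d)² = 1.500 × (1.956/0.38)².
n₁ = 1.500 × 26.50 = 39.7.
Round up: n₁ = 40, giving n₂ = 2 × 40 = 80.

n₁ = 40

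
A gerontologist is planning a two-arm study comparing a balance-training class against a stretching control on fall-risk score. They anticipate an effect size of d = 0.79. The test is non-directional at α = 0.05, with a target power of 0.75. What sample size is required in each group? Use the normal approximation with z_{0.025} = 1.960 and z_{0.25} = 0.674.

For two independent groups with equal n: n = 2·((z_{α/2} + z_β) / d)².
z_{α/2} + z_β = 1.960 + 0.674 = 2.634.
n = 2 × (2.634 / 0.79)² = 2 × 3.334² = 2 × 11.12 = 22.2.
Round up to the next whole participant.

n = 23 per group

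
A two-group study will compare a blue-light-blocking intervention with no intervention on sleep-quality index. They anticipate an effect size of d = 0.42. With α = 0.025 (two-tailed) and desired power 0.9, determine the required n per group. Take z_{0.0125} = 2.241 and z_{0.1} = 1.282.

n = 141 per group

For two independent groups with equal n: n = 2·((z_{α/2} + z_β) / d)².
z_{α/2} + z_β = 2.241 + 1.282 = 3.523.
n = 2 × (3.523 / 0.42)² = 2 × 8.388² = 2 × 70.36 = 140.7.
Round up to the next whole participant.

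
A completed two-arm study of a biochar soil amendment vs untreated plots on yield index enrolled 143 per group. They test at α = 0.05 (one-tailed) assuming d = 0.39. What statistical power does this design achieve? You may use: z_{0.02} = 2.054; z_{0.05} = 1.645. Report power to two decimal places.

power ≈ 0.95

For two equal groups, power = Φ(d·√(n/2) − z_{α}).
d·√(n/2) = 0.39 × √(143/2) = 0.39 × 8.456 = 3.298.
z_β = 3.298 − 1.645 = 1.653.
Power = Φ(1.653) = 0.951.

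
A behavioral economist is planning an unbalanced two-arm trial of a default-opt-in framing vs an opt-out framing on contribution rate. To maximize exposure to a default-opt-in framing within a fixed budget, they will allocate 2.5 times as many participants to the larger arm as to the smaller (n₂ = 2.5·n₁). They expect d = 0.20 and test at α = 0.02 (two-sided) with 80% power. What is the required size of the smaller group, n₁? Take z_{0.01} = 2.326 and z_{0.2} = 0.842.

n₁ = 352

With allocation ratio k = n₂/n₁ = 2.5, Var(x̄₁−x̄₂) = σ²(1/n₁ + 1/(k·n₁)) = σ²·(k+1)/(k·n₁).
So n₁ = (1 + 1/k)·((z_{α/2} + z_β)/d)² = 1.400 × (3.168/0.20)².
n₁ = 1.400 × 250.91 = 351.3.
Round up: n₁ = 352, giving n₂ = 2.5 × 352 = 880.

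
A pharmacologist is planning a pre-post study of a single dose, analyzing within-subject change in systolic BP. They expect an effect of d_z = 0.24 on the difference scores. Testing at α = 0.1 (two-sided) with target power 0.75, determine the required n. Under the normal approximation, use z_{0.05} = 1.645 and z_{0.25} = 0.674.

n = 94 pairs

For a paired (one-sample on differences) test: n = ((z_{α/2} + z_β) / d)².
z_{α/2} + z_β = 1.645 + 0.674 = 2.319.
n = (2.319 / 0.24)² = 9.662² = 93.36.
Round up.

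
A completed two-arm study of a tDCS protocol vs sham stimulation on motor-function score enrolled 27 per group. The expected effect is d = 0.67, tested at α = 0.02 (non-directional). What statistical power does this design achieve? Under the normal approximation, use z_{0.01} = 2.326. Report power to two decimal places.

power ≈ 0.55

For two equal groups, power = Φ(d·√(n/2) − z_{α/2}).
d·√(n/2) = 0.67 × √(27/2) = 0.67 × 3.674 = 2.462.
z_β = 2.462 − 2.326 = 0.136.
Power = Φ(0.136) = 0.554.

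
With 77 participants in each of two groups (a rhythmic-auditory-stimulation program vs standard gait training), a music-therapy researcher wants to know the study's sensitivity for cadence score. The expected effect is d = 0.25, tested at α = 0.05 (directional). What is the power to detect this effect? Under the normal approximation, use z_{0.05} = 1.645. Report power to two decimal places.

For two equal groups, power = Φ(d·√(n/2) − z_{α}).
d·√(n/2) = 0.25 × √(77/2) = 0.25 × 6.205 = 1.551.
z_β = 1.551 − 1.645 = -0.094.
Power = Φ(-0.094) = 0.463.

power ≈ 0.46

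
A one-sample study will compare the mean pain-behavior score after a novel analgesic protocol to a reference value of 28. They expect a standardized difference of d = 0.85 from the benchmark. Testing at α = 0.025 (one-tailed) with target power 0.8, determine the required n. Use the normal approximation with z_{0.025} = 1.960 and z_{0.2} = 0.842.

For a one-sample test: n = ((z_{α} + z_β) / d)².
z_{α} + z_β = 1.960 + 0.842 = 2.802.
n = (2.802 / 0.85)² = 3.296² = 10.87.
Round up.

n = 11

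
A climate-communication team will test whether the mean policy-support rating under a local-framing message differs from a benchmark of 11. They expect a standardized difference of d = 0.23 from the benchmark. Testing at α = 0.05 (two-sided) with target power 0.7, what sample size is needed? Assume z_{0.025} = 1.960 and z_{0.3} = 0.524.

For a one-sample test: n = ((z_{α/2} + z_β) / d)².
z_{α/2} + z_β = 1.960 + 0.524 = 2.484.
n = (2.484 / 0.23)² = 10.800² = 116.64.
Round up.

n = 117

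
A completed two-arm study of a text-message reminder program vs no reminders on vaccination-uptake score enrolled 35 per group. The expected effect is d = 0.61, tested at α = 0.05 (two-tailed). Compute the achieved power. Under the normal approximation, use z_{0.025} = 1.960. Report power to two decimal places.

For two equal groups, power = Φ(d·√(n/2) − z_{α/2}).
d·√(n/2) = 0.61 × √(35/2) = 0.61 × 4.183 = 2.552.
z_β = 2.552 − 1.960 = 0.592.
Power = Φ(0.592) = 0.723.

power ≈ 0.72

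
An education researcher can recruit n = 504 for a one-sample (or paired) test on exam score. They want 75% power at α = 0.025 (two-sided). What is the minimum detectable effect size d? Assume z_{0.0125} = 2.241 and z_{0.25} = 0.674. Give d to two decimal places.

d_min ≈ 0.13

For a single sample (or paired design) of n = 504: d_min = (z_{α/2} + z_β)/√n.
z-sum = 2.241 + 0.674 = 2.915.
d_min = 2.915 / √504 = 2.915 / 22.450 = 0.130.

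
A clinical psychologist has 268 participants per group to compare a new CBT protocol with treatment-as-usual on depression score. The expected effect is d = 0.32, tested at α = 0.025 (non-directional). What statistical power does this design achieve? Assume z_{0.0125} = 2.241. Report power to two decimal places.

For two equal groups, power = Φ(d·√(n/2) − z_{α/2}).
d·√(n/2) = 0.32 × √(268/2) = 0.32 × 11.576 = 3.704.
z_β = 3.704 − 2.241 = 1.463.
Power = Φ(1.463) = 0.928.

power ≈ 0.93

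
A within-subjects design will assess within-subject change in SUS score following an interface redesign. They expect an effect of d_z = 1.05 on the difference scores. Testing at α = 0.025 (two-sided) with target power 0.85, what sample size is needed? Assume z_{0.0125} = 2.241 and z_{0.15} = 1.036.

n = 10 pairs

For a paired (one-sample on differences) test: n = ((z_{α/2} + z_β) / d)².
z_{α/2} + z_β = 2.241 + 1.036 = 3.277.
n = (3.277 / 1.05)² = 3.121² = 9.74.
Round up.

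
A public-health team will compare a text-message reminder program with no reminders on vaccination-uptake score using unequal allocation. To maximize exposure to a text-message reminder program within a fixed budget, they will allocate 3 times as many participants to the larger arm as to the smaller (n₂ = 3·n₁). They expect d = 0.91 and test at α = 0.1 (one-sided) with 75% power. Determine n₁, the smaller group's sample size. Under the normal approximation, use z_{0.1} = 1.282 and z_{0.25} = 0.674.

With allocation ratio k = n₂/n₁ = 3, Var(x̄₁−x̄₂) = σ²(1/n₁ + 1/(k·n₁)) = σ²·(k+1)/(k·n₁).
So n₁ = (1 + 1/k)·((z_{α} + z_β)/d)² = 1.333 × (1.956/0.91)².
n₁ = 1.333 × 4.62 = 6.2.
Round up: n₁ = 7, giving n₂ = 3 × 7 = 21.

n₁ = 7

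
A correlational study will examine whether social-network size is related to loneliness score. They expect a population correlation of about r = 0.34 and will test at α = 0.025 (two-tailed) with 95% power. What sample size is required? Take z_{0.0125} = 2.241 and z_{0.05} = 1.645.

n = 124

Fisher's z: C = ½·ln((1+r)/(1−r)) = ½·ln(2.0303) = 0.3541.
n = ((z_{α/2} + z_β)/C)² + 3.
(2.241 + 1.645) / 0.3541 = 3.886 / 0.3541 = 10.974.
n = 10.974² + 3 = 120.44 + 3 = 123.4.
Round up.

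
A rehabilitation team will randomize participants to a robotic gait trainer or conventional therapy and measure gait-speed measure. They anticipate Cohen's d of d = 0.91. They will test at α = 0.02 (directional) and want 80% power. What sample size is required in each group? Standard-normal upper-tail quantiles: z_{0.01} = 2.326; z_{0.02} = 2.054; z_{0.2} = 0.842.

n = 21 per group

For two independent groups with equal n: n = 2·((z_{α} + z_β) / d)².
z_{α} + z_β = 2.054 + 0.842 = 2.896.
n = 2 × (2.896 / 0.91)² = 2 × 3.182² = 2 × 10.13 = 20.3.
Round up to the next whole participant.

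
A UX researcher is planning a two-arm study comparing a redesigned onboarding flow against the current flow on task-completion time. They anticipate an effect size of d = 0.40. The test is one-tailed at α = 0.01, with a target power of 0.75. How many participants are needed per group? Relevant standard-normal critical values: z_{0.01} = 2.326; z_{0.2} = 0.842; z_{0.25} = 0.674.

n = 113 per group

For two independent groups with equal n: n = 2·((z_{α} + z_β) / d)².
z_{α} + z_β = 2.326 + 0.674 = 3.000.
n = 2 × (3.000 / 0.40)² = 2 × 7.500² = 2 × 56.25 = 112.5.
Round up to the next whole participant.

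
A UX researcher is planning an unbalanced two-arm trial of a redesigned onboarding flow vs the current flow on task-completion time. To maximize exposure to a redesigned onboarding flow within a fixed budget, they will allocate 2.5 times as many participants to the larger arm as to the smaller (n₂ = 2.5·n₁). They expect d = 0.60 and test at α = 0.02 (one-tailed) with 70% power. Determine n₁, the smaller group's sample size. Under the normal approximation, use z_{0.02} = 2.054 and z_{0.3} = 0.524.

n₁ = 26

With allocation ratio k = n₂/n₁ = 2.5, Var(x̄₁−x̄₂) = σ²(1/n₁ + 1/(k·n₁)) = σ²·(k+1)/(k·n₁).
So n₁ = (1 + 1/k)·((z_{α} + z_β)/d)² = 1.400 × (2.578/0.60)².
n₁ = 1.400 × 18.46 = 25.8.
Round up: n₁ = 26, giving n₂ = 2.5 × 26 = 65.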